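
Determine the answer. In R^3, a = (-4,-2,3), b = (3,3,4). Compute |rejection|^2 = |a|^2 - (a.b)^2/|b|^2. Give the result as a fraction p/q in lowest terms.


|a|^2 = (-4)^2 + (-2)^2 + 3^2 = 29
|b|^2 = 3^2 + 3^2 + 4^2 = 34
a . b = (-4)*3 + (-2)*3 + 3*4 = -6
(a.b)^2 = (-6)^2 = 36
|rej|^2 = 29 - 36/34
= (986 - 36)/34
= 950/34
In lowest terms: 475/17


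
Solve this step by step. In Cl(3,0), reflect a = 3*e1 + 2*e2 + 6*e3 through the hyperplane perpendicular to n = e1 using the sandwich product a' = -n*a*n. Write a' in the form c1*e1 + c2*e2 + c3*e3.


Reflection formula: a' = -n*a*n, with n = e1 (unit vector, n^2 = 1).
For reflection through hyperplane perp to e1:
The component along e1 flips sign, others stay.
a = (3, 2, 6)
a' = (-3, 2, 6)
a' = -3*e1 + 2*e2 + 6*e3


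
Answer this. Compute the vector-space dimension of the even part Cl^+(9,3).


Even subalgebra dimension = 2^(n-1)
n = 9 + 3 = 12
2^(12 - 1) = 2^11 = 2048
Verification: sum of C(12,k) for even k = 1 + 66 + 495 + 924 + 495 + 66 + 1 = 2048
Result = 2048


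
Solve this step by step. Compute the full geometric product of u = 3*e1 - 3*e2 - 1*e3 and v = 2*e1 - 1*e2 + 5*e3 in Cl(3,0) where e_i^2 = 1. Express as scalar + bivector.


In Cl(3,0): e_i^2 = 1, e_ie_j = -e_je_i for i != j.
Scalar part = u . v = 3*2 + (-3)*(-1) + (-1)*5
= 6 + 3 + (-5) = 4
e12 coeff = 3*(-1) - (-3)*2 = -3 - (-6) = 3
e13 coeff = 3*5 - (-1)*2 = 15 - (-2) = 17
e23 coeff = (-3)*5 - (-1)*(-1) = -15 - 1 = -16
uv = 4 + 3*e12 + 17*e13 - 16*e23


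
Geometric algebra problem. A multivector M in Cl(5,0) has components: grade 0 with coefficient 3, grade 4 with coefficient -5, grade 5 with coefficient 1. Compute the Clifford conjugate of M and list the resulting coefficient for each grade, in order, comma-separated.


Clifford conjugate sign for grade k: (-1)^(k(k+1)/2)
Grade 0: (-1)^(0*1/2) = (-1)^0 = 1, coeff 3 -> 3
Grade 4: (-1)^(4*5/2) = (-1)^10 = 1, coeff -5 -> -5
Grade 5: (-1)^(5*6/2) = (-1)^15 = -1, coeff 1 -> -1
Conjugated coefficients: 3, -5, -1


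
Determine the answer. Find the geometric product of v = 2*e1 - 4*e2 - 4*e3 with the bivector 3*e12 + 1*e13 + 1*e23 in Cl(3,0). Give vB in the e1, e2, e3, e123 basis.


vB has grade-1 (vector) and grade-3 (trivector) parts: vB = (v _| B) + (v ^ B).
Vector part <vB>_1:
  e1: -v2*b12 - v3*b13 = -(-4)*(3) - (-4)*(1) = 16
  e2: v1*b12 - v3*b23 = (2)*(3) - (-4)*(1) = 10
  e3: v1*b13 + v2*b23 = (2)*(1) + (-4)*(1) = -2
Trivector part <vB>_3:
  e123: v1*b23 - v2*b13 + v3*b12 = (2)*(1) - (-4)*(1) + (-4)*(3) = -6
vB = 16*e1 + 10*e2 - 2*e3 - 6*e123


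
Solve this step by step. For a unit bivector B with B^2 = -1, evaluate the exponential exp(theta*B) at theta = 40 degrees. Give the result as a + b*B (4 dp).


For a unit bivector B with B^2 = -1, the exponential series gives
e^(theta*B) = cos(theta) + sin(theta)*B (the GA analogue of Euler's formula).
theta = 40 degrees = 0.698132 rad
cos(40 deg) = 0.7660
sin(40 deg) = 0.6428
exp(theta*B) = 0.7660 + 0.6428*B


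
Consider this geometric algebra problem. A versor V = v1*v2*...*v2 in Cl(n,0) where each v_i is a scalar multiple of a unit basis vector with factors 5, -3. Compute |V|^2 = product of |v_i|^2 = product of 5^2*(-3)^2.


Each vector v_i has |v_i|^2 = s_i^2
Squared scales: 5^2 = 25, (-3)^2 = 9
|V|^2 = 25 * 9
= 225


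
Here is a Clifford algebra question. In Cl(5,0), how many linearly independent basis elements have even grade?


Even subalgebra dimension = 2^(n-1)
n = 5 + 0 = 5
2^(5 - 1) = 2^4 = 16
Verification: sum of C(5,k) for even k = 1 + 10 + 5 = 16
Result = 16


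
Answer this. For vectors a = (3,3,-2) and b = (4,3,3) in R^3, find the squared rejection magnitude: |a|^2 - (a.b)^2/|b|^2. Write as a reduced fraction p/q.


|a|^2 = 3^2 + 3^2 + (-2)^2 = 22
|b|^2 = 4^2 + 3^2 + 3^2 = 34
a . b = 3*4 + 3*3 + (-2)*3 = 15
(a.b)^2 = 15^2 = 225
|rej|^2 = 22 - 225/34
= (748 - 225)/34
= 523/34
In lowest terms: 523/34


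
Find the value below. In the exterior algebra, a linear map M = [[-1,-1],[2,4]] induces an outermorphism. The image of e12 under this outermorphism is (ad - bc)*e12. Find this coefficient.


The outermorphism of a linear map f sends e1^e2 to f(e1)^f(e2).
f(e1) = -1*e1 + 2*e2
f(e2) = -1*e1 + 4*e2
f(e1) ^ f(e2) = (-1*e1 + 2*e2) ^ (-1*e1 + 4*e2)
= (-1)*4*e12 + 2*(-1)*e21
= (-4 - (-2))*e12
= -2*e12
Coefficient = -2


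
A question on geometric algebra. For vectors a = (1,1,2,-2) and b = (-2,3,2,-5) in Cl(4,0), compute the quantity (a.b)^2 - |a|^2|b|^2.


a . b = 1*(-2) + 1*3 + 2*2 + (-2)*(-5)
= -2 + 3 + 4 + 10 = 15
|a|^2 = 1^2 + 1^2 + 2^2 + (-2)^2 = 10
|b|^2 = (-2)^2 + 3^2 + 2^2 + (-5)^2 = 42
(a.b)^2 = 15^2 = 225
|a|^2 * |b|^2 = 10 * 42 = 420
Result = 225 - 420 = -195


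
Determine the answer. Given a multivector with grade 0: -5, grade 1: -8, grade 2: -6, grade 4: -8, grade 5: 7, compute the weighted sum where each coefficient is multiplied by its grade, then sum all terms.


Grade-weighted sum = sum of grade_k * coefficient_k
0*(-5) = 0
1*(-8) = -8
2*(-6) = -12
4*(-8) = -32
5*7 = 35
Total = 0 + (-8) + (-12) + (-32) + 35 = -17


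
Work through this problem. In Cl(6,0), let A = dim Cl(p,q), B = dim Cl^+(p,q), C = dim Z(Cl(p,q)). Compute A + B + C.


n = 6 + 0 = 6
Total dim = 2^6 = 64
Even subalgebra dim = 2^5 = 32
n is even, so center dim = 1
Sum = 64 + 32 + 1 = 97


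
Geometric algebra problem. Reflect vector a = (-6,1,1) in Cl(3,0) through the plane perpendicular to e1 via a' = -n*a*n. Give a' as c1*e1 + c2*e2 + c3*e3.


Reflection formula: a' = -n*a*n, with n = e1 (unit vector, n^2 = 1).
For reflection through hyperplane perp to e1:
The component along e1 flips sign, others stay.
a = (-6, 1, 1)
a' = (6, 1, 1)
a' = 6*e1 + 1*e2 + 1*e3


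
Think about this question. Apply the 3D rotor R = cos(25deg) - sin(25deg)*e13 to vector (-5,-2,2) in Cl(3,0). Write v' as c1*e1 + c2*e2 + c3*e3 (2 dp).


Rotor R = cos(25deg) - sin(25deg)*e13
Rotation angle theta = 2 * 25 = 50 degrees in the e13 plane (e1 -> e3).
The component perpendicular to the plane (e2) is invariant: v'_2 = v2 = -2.00
cos(50deg) = 0.6428, sin(50deg) = 0.7660
v'_1 = v1*cos(theta) - v3*sin(theta) = -5*0.6428 - 2*0.7660 = -4.75
v'_3 = v1*sin(theta) + v3*cos(theta) = -5*0.7660 + 2*0.6428 = -2.54
v' = -4.75*e1 - 2.00*e2 - 2.54*e3


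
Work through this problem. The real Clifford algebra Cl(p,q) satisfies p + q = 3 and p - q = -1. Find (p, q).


We need p + q = 3 and p - q = -1.
Adding: 2p = 3 + (-1) = 2, so p = 1.
Then q = 3 - 1 = 2.
(p, q) = (1, 2)


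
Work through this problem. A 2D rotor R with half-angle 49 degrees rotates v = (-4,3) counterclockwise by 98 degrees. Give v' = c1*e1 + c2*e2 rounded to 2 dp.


Rotor R = cos(49deg) - sin(49deg)*e12
Rotation angle theta = 2 * 49 = 98 degrees
v' = R*v*~R rotates v by theta.
cos(98deg) = -0.1392, sin(98deg) = 0.9903
v'_1 = -4*cos(98deg) - 3*sin(98deg)
= -4*(-0.1392) - 3*0.9903
= -2.41
v'_2 = -4*sin(98deg) + 3*cos(98deg)
= -4*0.9903 + 3*(-0.1392)
= -4.38
v' = -2.41*e1 - 4.38*e2


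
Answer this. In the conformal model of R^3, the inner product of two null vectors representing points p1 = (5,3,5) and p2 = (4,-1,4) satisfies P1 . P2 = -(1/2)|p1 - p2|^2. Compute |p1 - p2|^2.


p1 - p2 = (1, 4, 1)
|p1 - p2|^2 = 1^2 + 4^2 + 1^2
= 1 + 16 + 1
= 18


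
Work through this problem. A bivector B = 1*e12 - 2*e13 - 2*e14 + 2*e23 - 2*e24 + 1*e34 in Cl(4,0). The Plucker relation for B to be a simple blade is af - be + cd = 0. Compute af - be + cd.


Plucker relation: af - be + cd
a*f = 1*1 = 1
b*e = (-2)*(-2) = 4
c*d = (-2)*2 = -4
af - be + cd = 1 - 4 + (-4)
= -7


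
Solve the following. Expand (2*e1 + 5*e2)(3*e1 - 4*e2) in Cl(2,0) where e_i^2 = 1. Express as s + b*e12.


Expand: (2*e1 + 5*e2)(3*e1 - 4*e2)
= 2*3*e1e1 + 2*(-4)*e1e2 + 5*3*e2e1 + 5*(-4)*e2e2
Using e1^2 = e2^2 = 1, e2e1 = -e1e2:
Scalar part s = 2*3 + 5*(-4) = 6 + (-20) = -14
Bivector part b = 2*(-4) - 5*3 = -8 - 15 = -23
uv = -14 - 23*e12


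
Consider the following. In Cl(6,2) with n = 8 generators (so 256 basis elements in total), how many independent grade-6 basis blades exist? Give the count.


Number of grade-k basis blades in Cl(p,q) with n = p + q is C(n, k).
n = 6 + 2 = 8
C(8, 6) = 8! / (6! * 2!)
= 40320 / (720 * 2)
= 28


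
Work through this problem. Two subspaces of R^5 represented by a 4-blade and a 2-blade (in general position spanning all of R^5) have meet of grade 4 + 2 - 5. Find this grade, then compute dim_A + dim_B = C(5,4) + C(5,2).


Meet grade = grade(A) + grade(B) - n
= 4 + 2 - 5 = 1
C(5,4) = 5
C(5,2) = 10
dim_A + dim_B = 5 + 10 = 15


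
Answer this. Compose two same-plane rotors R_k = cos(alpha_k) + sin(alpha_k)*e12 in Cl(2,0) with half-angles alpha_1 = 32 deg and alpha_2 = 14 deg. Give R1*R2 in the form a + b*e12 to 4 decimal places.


Same-plane rotors commute and their half-angles add:
R1*R2 = cos(a1 + a2) + sin(a1 + a2)*e12.
a1 + a2 = 32 + 14 = 46 deg
cos(46 deg) = 0.6947
sin(46 deg) = 0.7193
R1*R2 = 0.6947 + 0.7193*e12


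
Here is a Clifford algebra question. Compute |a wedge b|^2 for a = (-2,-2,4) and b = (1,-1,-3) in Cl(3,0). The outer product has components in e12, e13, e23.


a wedge b = (a1*b2 - a2*b1)*e12 + (a1*b3 - a3*b1)*e13 + (a2*b3 - a3*b2)*e23
e12 coeff: (-2)*(-1) - (-2)*1 = 2 - (-2) = 4
e13 coeff: (-2)*(-3) - 4*1 = 6 - 4 = 2
e23 coeff: (-2)*(-3) - 4*(-1) = 6 - (-4) = 10
|a wedge b|^2 = 4^2 + 2^2 + 10^2
= 16 + 4 + 100
= 120


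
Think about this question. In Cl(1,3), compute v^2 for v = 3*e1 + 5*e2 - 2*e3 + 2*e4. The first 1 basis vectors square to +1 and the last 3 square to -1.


v^2 = sum of c_i^2 * e_i^2
Positive signature terms (e_i^2 = +1): 3^2 = 9
Negative signature terms (e_j^2 = -1): 5^2 + (-2)^2 + 2^2 = 33
v^2 = 9 - 33 = -24


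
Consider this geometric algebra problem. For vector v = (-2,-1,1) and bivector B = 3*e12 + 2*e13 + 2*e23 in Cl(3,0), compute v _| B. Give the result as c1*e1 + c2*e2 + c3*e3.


Left contraction v _| B = <vB>_1 (grade-1 part of the geometric product vB).
Using e1_|e12 = e2, e2_|e12 = -e1, e1_|e13 = e3, e3_|e13 = -e1, e2_|e23 = e3, e3_|e23 = -e2:
e1 coeff: -v2*b12 - v3*b13 = -(-1)*(3) - (1)*(2) = 1
e2 coeff: v1*b12 - v3*b23 = (-2)*(3) - (1)*(2) = -8
e3 coeff: v1*b13 + v2*b23 = (-2)*(2) + (-1)*(2) = -6
v _| B = 1*e1 - 8*e2 - 6*e3


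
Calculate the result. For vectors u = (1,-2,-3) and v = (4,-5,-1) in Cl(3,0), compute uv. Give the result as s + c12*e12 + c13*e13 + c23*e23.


In Cl(3,0): e_i^2 = 1, e_ie_j = -e_je_i for i != j.
Scalar part = u . v = 1*4 + (-2)*(-5) + (-3)*(-1)
= 4 + 10 + 3 = 17
e12 coeff = 1*(-5) - (-2)*4 = -5 - (-8) = 3
e13 coeff = 1*(-1) - (-3)*4 = -1 - (-12) = 11
e23 coeff = (-2)*(-1) - (-3)*(-5) = 2 - 15 = -13
uv = 17 + 3*e12 + 11*e13 - 13*e23


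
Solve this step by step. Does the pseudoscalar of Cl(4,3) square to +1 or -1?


The pseudoscalar I = e1...e_n (product of all n generators) of Cl(p,q) satisfies I^2 = (-1)^(q + n(n-1)/2).
p = 4, q = 3, n = p + q = 7
n(n-1)/2 = 7 * 6 / 2 = 21
Exponent = q + n(n-1)/2 = 3 + 21 = 24
I^2 = (-1)^24 = +1


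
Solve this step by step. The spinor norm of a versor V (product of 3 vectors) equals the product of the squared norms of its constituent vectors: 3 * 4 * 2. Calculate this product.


Spinor norm N(V) = |v1|^2 * |v2|^2 * ... * |v3|^2
= 3 * 4 * 2
Running product: 3, 12, 24
N(V) = 24


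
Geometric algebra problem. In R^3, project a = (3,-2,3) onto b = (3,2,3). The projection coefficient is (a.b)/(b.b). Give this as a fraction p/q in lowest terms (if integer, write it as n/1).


Projection coefficient = (a . b) / (b . b)
a . b = 3*3 + (-2)*2 + 3*3
= 9 + (-4) + 9 = 14
b . b = 3^2 + 2^2 + 3^2
= 9 + 4 + 9 = 22
Coefficient = 14/22
In lowest terms: 7/11


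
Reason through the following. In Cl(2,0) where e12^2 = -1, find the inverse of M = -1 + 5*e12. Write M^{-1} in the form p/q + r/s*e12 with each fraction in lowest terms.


M = -1 + 5*e12, where e12^2 = -1.
Since M commutes with its reverse ~M = a - b*e12, M * ~M = a^2 - b^2*e12^2 = a^2 + b^2.
So M^{-1} = ~M / (a^2 + b^2) = (a - b*e12)/(a^2 + b^2).
a^2 + b^2 = 1 + 25 = 26
Scalar part = -1/26 = -1/26
Bivector coeff = -5/26 = -5/26
M^{-1} = -1/26 - 5/26*e12


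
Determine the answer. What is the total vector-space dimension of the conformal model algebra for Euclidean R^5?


The conformal model of R^5 uses Cl(6,1): the 5 Euclidean generators plus two extra orthogonal generators e+ (e+^2 = +1) and e- (e-^2 = -1), from which the null vectors e0, einf are built.
Number of generators m = 5 + 2 = 7.
dim Cl(p,q) = 2^m = 2^7 = 128


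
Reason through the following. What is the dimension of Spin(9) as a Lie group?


Spin(n) double-covers SO(n); both have Lie algebra so(n) of dimension n(n-1)/2.
n = 9
n(n-1) = 9 * 8 = 72
dim Spin(9) = 72/2 = 36


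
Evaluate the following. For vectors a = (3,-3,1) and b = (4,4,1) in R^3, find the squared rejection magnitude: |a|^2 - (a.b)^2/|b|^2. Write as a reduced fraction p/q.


|a|^2 = 3^2 + (-3)^2 + 1^2 = 19
|b|^2 = 4^2 + 4^2 + 1^2 = 33
a . b = 3*4 + (-3)*4 + 1*1 = 1
(a.b)^2 = 1^2 = 1
|rej|^2 = 19 - 1/33
= (627 - 1)/33
= 626/33
In lowest terms: 626/33


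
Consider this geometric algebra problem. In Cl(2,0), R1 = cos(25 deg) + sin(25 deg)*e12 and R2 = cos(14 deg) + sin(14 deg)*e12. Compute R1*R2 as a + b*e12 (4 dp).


Same-plane rotors commute and their half-angles add:
R1*R2 = cos(a1 + a2) + sin(a1 + a2)*e12.
a1 + a2 = 25 + 14 = 39 deg
cos(39 deg) = 0.7771
sin(39 deg) = 0.6293
R1*R2 = 0.7771 + 0.6293*e12


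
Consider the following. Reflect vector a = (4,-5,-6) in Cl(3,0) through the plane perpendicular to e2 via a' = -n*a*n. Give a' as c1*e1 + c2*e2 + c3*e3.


Reflection formula: a' = -n*a*n, with n = e2 (unit vector, n^2 = 1).
For reflection through hyperplane perp to e2:
The component along e2 flips sign, others stay.
a = (4, -5, -6)
a' = (4, 5, -6)
a' = 4*e1 + 5*e2 - 6*e3


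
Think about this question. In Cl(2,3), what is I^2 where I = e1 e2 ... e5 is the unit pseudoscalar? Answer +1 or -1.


The pseudoscalar I = e1...e_n (product of all n generators) of Cl(p,q) satisfies I^2 = (-1)^(q + n(n-1)/2).
p = 2, q = 3, n = p + q = 5
n(n-1)/2 = 5 * 4 / 2 = 10
Exponent = q + n(n-1)/2 = 3 + 10 = 13
I^2 = (-1)^13 = -1


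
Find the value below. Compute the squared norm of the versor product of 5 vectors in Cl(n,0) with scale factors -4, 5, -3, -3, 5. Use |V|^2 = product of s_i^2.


Each vector v_i has |v_i|^2 = s_i^2
Squared scales: (-4)^2 = 16, 5^2 = 25, (-3)^2 = 9, (-3)^2 = 9, 5^2 = 25
|V|^2 = 16 * 25 * 9 * 9 * 25
= 810000


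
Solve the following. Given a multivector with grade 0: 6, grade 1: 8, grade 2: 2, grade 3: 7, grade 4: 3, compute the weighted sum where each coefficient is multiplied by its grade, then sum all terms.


Grade-weighted sum = sum of grade_k * coefficient_k
0*6 = 0
1*8 = 8
2*2 = 4
3*7 = 21
4*3 = 12
Total = 0 + 8 + 4 + 21 + 12 = 45


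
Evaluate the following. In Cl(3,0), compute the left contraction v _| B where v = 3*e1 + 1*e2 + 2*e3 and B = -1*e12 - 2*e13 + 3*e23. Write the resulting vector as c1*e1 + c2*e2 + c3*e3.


Left contraction v _| B = <vB>_1 (grade-1 part of the geometric product vB).
Using e1_|e12 = e2, e2_|e12 = -e1, e1_|e13 = e3, e3_|e13 = -e1, e2_|e23 = e3, e3_|e23 = -e2:
e1 coeff: -v2*b12 - v3*b13 = -(1)*(-1) - (2)*(-2) = 5
e2 coeff: v1*b12 - v3*b23 = (3)*(-1) - (2)*(3) = -9
e3 coeff: v1*b13 + v2*b23 = (3)*(-2) + (1)*(3) = -3
v _| B = 5*e1 - 9*e2 - 3*e3


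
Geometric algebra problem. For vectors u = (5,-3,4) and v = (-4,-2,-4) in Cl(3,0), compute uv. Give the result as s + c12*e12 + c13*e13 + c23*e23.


In Cl(3,0): e_i^2 = 1, e_ie_j = -e_je_i for i != j.
Scalar part = u . v = 5*(-4) + (-3)*(-2) + 4*(-4)
= -20 + 6 + (-16) = -30
e12 coeff = 5*(-2) - (-3)*(-4) = -10 - 12 = -22
e13 coeff = 5*(-4) - 4*(-4) = -20 - (-16) = -4
e23 coeff = (-3)*(-4) - 4*(-2) = 12 - (-8) = 20
uv = -30 - 22*e12 - 4*e13 + 20*e23


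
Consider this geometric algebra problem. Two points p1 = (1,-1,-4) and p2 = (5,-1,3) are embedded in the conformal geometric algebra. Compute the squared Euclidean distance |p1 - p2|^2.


p1 - p2 = (-4, 0, -7)
|p1 - p2|^2 = (-4)^2 + 0^2 + (-7)^2
= 16 + 0 + 49
= 65


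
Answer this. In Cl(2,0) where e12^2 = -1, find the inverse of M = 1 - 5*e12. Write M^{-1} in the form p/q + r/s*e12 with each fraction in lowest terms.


M = 1 - 5*e12, where e12^2 = -1.
Since M commutes with its reverse ~M = a - b*e12, M * ~M = a^2 - b^2*e12^2 = a^2 + b^2.
So M^{-1} = ~M / (a^2 + b^2) = (a - b*e12)/(a^2 + b^2).
a^2 + b^2 = 1 + 25 = 26
Scalar part = 1/26 = 1/26
Bivector coeff = 5/26 = 5/26
M^{-1} = 1/26 + 5/26*e12


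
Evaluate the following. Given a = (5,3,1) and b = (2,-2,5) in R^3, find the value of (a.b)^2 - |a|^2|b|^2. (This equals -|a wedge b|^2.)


a . b = 5*2 + 3*(-2) + 1*5
= 10 + (-6) + 5 = 9
|a|^2 = 5^2 + 3^2 + 1^2 = 35
|b|^2 = 2^2 + (-2)^2 + 5^2 = 33
(a.b)^2 = 9^2 = 81
|a|^2 * |b|^2 = 35 * 33 = 1155
Result = 81 - 1155 = -1074


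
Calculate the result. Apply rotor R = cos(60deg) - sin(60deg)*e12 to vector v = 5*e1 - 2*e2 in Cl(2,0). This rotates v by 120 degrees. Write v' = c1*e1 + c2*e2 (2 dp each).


Rotor R = cos(60deg) - sin(60deg)*e12
Rotation angle theta = 2 * 60 = 120 degrees
v' = R*v*~R rotates v by theta.
cos(120deg) = -0.5000, sin(120deg) = 0.8660
v'_1 = 5*cos(120deg) - (-2)*sin(120deg)
= 5*(-0.5000) - (-2)*0.8660
= -0.77
v'_2 = 5*sin(120deg) + (-2)*cos(120deg)
= 5*0.8660 + (-2)*(-0.5000)
= 5.33
v' = -0.77*e1 + 5.33*e2


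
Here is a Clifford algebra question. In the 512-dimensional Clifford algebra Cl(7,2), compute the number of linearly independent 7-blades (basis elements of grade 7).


Number of grade-k basis blades in Cl(p,q) with n = p + q is C(n, k).
n = 7 + 2 = 9
C(9, 7) = 9! / (7! * 2!)
= 362880 / (5040 * 2)
= 36


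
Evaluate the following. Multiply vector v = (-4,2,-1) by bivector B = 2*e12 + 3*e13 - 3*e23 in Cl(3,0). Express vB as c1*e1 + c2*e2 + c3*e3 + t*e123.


vB has grade-1 (vector) and grade-3 (trivector) parts: vB = (v _| B) + (v ^ B).
Vector part <vB>_1:
  e1: -v2*b12 - v3*b13 = -(2)*(2) - (-1)*(3) = -1
  e2: v1*b12 - v3*b23 = (-4)*(2) - (-1)*(-3) = -11
  e3: v1*b13 + v2*b23 = (-4)*(3) + (2)*(-3) = -18
Trivector part <vB>_3:
  e123: v1*b23 - v2*b13 + v3*b12 = (-4)*(-3) - (2)*(3) + (-1)*(2) = 4
vB = -1*e1 - 11*e2 - 18*e3 + 4*e123


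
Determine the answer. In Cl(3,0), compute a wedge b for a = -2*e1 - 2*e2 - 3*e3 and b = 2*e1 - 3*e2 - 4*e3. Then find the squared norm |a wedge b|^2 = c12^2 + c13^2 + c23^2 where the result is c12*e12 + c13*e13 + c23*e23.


a wedge b = (a1*b2 - a2*b1)*e12 + (a1*b3 - a3*b1)*e13 + (a2*b3 - a3*b2)*e23
e12 coeff: (-2)*(-3) - (-2)*2 = 6 - (-4) = 10
e13 coeff: (-2)*(-4) - (-3)*2 = 8 - (-6) = 14
e23 coeff: (-2)*(-4) - (-3)*(-3) = 8 - 9 = -1
|a wedge b|^2 = 10^2 + 14^2 + (-1)^2
= 100 + 196 + 1
= 297


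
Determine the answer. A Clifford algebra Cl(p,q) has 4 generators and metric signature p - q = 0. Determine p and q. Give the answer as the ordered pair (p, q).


We need p + q = 4 and p - q = 0.
Adding: 2p = 4 + 0 = 4, so p = 2.
Then q = 4 - 2 = 2.
(p, q) = (2, 2)


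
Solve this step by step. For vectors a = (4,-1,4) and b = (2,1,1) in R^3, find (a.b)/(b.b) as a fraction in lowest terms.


Projection coefficient = (a . b) / (b . b)
a . b = 4*2 + (-1)*1 + 4*1
= 8 + (-1) + 4 = 11
b . b = 2^2 + 1^2 + 1^2
= 4 + 1 + 1 = 6
Coefficient = 11/6
In lowest terms: 11/6


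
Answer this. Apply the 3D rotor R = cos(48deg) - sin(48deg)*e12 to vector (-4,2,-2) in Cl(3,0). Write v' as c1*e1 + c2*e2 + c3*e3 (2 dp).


Rotor R = cos(48deg) - sin(48deg)*e12
Rotation angle theta = 2 * 48 = 96 degrees in the e12 plane (e1 -> e2).
The component perpendicular to the plane (e3) is invariant: v'_3 = v3 = -2.00
cos(96deg) = -0.1045, sin(96deg) = 0.9945
v'_1 = v1*cos(theta) - v2*sin(theta) = -4*(-0.1045) - 2*0.9945 = -1.57
v'_2 = v1*sin(theta) + v2*cos(theta) = -4*0.9945 + 2*(-0.1045) = -4.19
v' = -1.57*e1 - 4.19*e2 - 2.00*e3


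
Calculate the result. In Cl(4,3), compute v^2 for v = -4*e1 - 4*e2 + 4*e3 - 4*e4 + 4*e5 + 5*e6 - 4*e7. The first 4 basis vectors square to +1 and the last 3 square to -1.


v^2 = sum of c_i^2 * e_i^2
Positive signature terms (e_i^2 = +1): (-4)^2 + (-4)^2 + 4^2 + (-4)^2 = 64
Negative signature terms (e_j^2 = -1): 4^2 + 5^2 + (-4)^2 = 57
v^2 = 64 - 57 = 7


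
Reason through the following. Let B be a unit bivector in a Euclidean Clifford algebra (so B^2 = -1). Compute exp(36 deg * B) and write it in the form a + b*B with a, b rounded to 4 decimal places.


For a unit bivector B with B^2 = -1, the exponential series gives
e^(theta*B) = cos(theta) + sin(theta)*B (the GA analogue of Euler's formula).
theta = 36 degrees = 0.628319 rad
cos(36 deg) = 0.8090
sin(36 deg) = 0.5878
exp(theta*B) = 0.8090 + 0.5878*B


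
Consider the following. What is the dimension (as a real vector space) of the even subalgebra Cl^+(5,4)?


Even subalgebra dimension = 2^(n-1)
n = 5 + 4 = 9
2^(9 - 1) = 2^8 = 256
Verification: sum of C(9,k) for even k = 1 + 36 + 126 + 84 + 9 = 256
Result = 256


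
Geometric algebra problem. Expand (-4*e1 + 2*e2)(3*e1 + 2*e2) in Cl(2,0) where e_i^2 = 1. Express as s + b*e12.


Expand: (-4*e1 + 2*e2)(3*e1 + 2*e2)
= (-4)*3*e1e1 + (-4)*2*e1e2 + 2*3*e2e1 + 2*2*e2e2
Using e1^2 = e2^2 = 1, e2e1 = -e1e2:
Scalar part s = (-4)*3 + 2*2 = -12 + 4 = -8
Bivector part b = (-4)*2 - 2*3 = -8 - 6 = -14
uv = -8 - 14*e12


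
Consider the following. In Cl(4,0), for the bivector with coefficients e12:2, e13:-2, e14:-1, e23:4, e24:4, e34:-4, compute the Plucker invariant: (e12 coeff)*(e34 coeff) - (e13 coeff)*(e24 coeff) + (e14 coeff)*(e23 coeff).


Plucker relation: af - be + cd
a*f = 2*(-4) = -8
b*e = (-2)*4 = -8
c*d = (-1)*4 = -4
af - be + cd = -8 - (-8) + (-4)
= -4


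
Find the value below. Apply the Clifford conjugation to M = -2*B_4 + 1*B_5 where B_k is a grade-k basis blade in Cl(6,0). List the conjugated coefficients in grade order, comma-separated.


Clifford conjugate sign for grade k: (-1)^(k(k+1)/2)
Grade 4: (-1)^(4*5/2) = (-1)^10 = 1, coeff -2 -> -2
Grade 5: (-1)^(5*6/2) = (-1)^15 = -1, coeff 1 -> -1
Conjugated coefficients: -2, -1


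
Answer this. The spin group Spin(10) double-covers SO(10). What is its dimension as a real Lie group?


Spin(n) double-covers SO(n); both have Lie algebra so(n) of dimension n(n-1)/2.
n = 10
n(n-1) = 10 * 9 = 90
dim Spin(10) = 90/2 = 45


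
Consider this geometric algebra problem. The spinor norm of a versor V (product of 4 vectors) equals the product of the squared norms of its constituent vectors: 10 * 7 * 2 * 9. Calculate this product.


Spinor norm N(V) = |v1|^2 * |v2|^2 * ... * |v4|^2
= 10 * 7 * 2 * 9
Running product: 10, 70, 140, 1260
N(V) = 1260


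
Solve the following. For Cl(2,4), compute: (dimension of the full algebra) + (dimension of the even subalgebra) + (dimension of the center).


n = 2 + 4 = 6
Total dim = 2^6 = 64
Even subalgebra dim = 2^5 = 32
n is even, so center dim = 1
Sum = 64 + 32 + 1 = 97


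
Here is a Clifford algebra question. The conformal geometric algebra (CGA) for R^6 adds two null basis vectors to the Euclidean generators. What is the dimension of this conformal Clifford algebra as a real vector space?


The conformal model of R^6 uses Cl(7,1): the 6 Euclidean generators plus two extra orthogonal generators e+ (e+^2 = +1) and e- (e-^2 = -1), from which the null vectors e0, einf are built.
Number of generators m = 6 + 2 = 8.
dim Cl(p,q) = 2^m = 2^8 = 256


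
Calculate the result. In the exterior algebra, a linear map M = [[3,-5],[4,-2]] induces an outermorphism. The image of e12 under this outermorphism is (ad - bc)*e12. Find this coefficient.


The outermorphism of a linear map f sends e1^e2 to f(e1)^f(e2).
f(e1) = 3*e1 + 4*e2
f(e2) = -5*e1 - 2*e2
f(e1) ^ f(e2) = (3*e1 + 4*e2) ^ (-5*e1 - 2*e2)
= 3*(-2)*e12 + 4*(-5)*e21
= (-6 - (-20))*e12
= 14*e12
Coefficient = 14


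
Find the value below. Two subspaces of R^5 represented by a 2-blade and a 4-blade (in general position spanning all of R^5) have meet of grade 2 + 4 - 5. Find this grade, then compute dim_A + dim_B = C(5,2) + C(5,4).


Meet grade = grade(A) + grade(B) - n
= 2 + 4 - 5 = 1
C(5,2) = 10
C(5,4) = 5
dim_A + dim_B = 10 + 5 = 15


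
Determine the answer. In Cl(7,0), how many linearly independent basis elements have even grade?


Even subalgebra dimension = 2^(n-1)
n = 7 + 0 = 7
2^(7 - 1) = 2^6 = 64
Verification: sum of C(7,k) for even k = 1 + 21 + 35 + 7 = 64
Result = 64


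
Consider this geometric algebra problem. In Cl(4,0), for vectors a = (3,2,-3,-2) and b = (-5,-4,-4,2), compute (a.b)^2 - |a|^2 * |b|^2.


a . b = 3*(-5) + 2*(-4) + (-3)*(-4) + (-2)*2
= -15 + (-8) + 12 + (-4) = -15
|a|^2 = 3^2 + 2^2 + (-3)^2 + (-2)^2 = 26
|b|^2 = (-5)^2 + (-4)^2 + (-4)^2 + 2^2 = 61
(a.b)^2 = (-15)^2 = 225
|a|^2 * |b|^2 = 26 * 61 = 1586
Result = 225 - 1586 = -1361


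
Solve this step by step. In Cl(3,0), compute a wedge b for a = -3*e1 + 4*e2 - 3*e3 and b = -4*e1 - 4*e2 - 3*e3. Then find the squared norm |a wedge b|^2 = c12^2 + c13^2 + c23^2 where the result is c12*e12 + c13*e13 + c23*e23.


a wedge b = (a1*b2 - a2*b1)*e12 + (a1*b3 - a3*b1)*e13 + (a2*b3 - a3*b2)*e23
e12 coeff: (-3)*(-4) - 4*(-4) = 12 - (-16) = 28
e13 coeff: (-3)*(-3) - (-3)*(-4) = 9 - 12 = -3
e23 coeff: 4*(-3) - (-3)*(-4) = -12 - 12 = -24
|a wedge b|^2 = 28^2 + (-3)^2 + (-24)^2
= 784 + 9 + 576
= 1369


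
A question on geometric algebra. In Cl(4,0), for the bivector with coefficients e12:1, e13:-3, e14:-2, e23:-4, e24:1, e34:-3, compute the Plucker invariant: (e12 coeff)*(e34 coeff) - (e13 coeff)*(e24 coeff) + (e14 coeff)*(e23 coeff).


Plucker relation: af - be + cd
a*f = 1*(-3) = -3
b*e = (-3)*1 = -3
c*d = (-2)*(-4) = 8
af - be + cd = -3 - (-3) + 8
= 8


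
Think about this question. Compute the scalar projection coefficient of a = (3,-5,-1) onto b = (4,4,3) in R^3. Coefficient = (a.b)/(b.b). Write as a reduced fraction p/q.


Projection coefficient = (a . b) / (b . b)
a . b = 3*4 + (-5)*4 + (-1)*3
= 12 + (-20) + (-3) = -11
b . b = 4^2 + 4^2 + 3^2
= 16 + 16 + 9 = 41
Coefficient = -11/41
In lowest terms: -11/41


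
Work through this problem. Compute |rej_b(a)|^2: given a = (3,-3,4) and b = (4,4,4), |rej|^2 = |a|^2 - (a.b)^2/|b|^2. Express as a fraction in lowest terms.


|a|^2 = 3^2 + (-3)^2 + 4^2 = 34
|b|^2 = 4^2 + 4^2 + 4^2 = 48
a . b = 3*4 + (-3)*4 + 4*4 = 16
(a.b)^2 = 16^2 = 256
|rej|^2 = 34 - 256/48
= (1632 - 256)/48
= 1376/48
In lowest terms: 86/3


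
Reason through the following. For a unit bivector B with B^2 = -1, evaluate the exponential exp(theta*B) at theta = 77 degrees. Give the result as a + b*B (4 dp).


For a unit bivector B with B^2 = -1, the exponential series gives
e^(theta*B) = cos(theta) + sin(theta)*B (the GA analogue of Euler's formula).
theta = 77 degrees = 1.343904 rad
cos(77 deg) = 0.2250
sin(77 deg) = 0.9744
exp(theta*B) = 0.2250 + 0.9744*B


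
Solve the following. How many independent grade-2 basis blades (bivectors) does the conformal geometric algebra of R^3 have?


The conformal model of R^3 uses Cl(4,1) with m = 3 + 2 = 5 generators.
Number of grade-2 blades = C(m, 2) = C(5, 2)
= 5*4/2 = 10


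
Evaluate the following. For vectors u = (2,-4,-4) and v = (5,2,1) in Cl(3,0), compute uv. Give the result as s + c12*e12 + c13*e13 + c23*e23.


In Cl(3,0): e_i^2 = 1, e_ie_j = -e_je_i for i != j.
Scalar part = u . v = 2*5 + (-4)*2 + (-4)*1
= 10 + (-8) + (-4) = -2
e12 coeff = 2*2 - (-4)*5 = 4 - (-20) = 24
e13 coeff = 2*1 - (-4)*5 = 2 - (-20) = 22
e23 coeff = (-4)*1 - (-4)*2 = -4 - (-8) = 4
uv = -2 + 24*e12 + 22*e13 + 4*e23


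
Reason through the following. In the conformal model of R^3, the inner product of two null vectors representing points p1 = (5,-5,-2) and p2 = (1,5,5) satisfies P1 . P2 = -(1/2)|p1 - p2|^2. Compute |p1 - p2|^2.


p1 - p2 = (4, -10, -7)
|p1 - p2|^2 = 4^2 + (-10)^2 + (-7)^2
= 16 + 100 + 49
= 165


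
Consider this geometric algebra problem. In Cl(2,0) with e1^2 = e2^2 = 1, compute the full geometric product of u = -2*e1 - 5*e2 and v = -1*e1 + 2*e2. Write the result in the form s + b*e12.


Expand: (-2*e1 - 5*e2)(-1*e1 + 2*e2)
= (-2)*(-1)*e1e1 + (-2)*2*e1e2 + (-5)*(-1)*e2e1 + (-5)*2*e2e2
Using e1^2 = e2^2 = 1, e2e1 = -e1e2:
Scalar part s = (-2)*(-1) + (-5)*2 = 2 + (-10) = -8
Bivector part b = (-2)*2 - (-5)*(-1) = -4 - 5 = -9
uv = -8 - 9*e12


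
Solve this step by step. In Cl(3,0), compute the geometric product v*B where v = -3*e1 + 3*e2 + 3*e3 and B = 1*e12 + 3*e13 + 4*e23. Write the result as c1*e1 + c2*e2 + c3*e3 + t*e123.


vB has grade-1 (vector) and grade-3 (trivector) parts: vB = (v _| B) + (v ^ B).
Vector part <vB>_1:
  e1: -v2*b12 - v3*b13 = -(3)*(1) - (3)*(3) = -12
  e2: v1*b12 - v3*b23 = (-3)*(1) - (3)*(4) = -15
  e3: v1*b13 + v2*b23 = (-3)*(3) + (3)*(4) = 3
Trivector part <vB>_3:
  e123: v1*b23 - v2*b13 + v3*b12 = (-3)*(4) - (3)*(3) + (3)*(1) = -18
vB = -12*e1 - 15*e2 + 3*e3 - 18*e123


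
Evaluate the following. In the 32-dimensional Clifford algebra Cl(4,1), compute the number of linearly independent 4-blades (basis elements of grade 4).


Number of grade-k basis blades in Cl(p,q) with n = p + q is C(n, k).
n = 4 + 1 = 5
C(5, 4) = 5! / (4! * 1!)
= 120 / (24 * 1)
= 5


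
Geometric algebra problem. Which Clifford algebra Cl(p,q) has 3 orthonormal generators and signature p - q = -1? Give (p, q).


We need p + q = 3 and p - q = -1.
Adding: 2p = 3 + (-1) = 2, so p = 1.
Then q = 3 - 1 = 2.
(p, q) = (1, 2)


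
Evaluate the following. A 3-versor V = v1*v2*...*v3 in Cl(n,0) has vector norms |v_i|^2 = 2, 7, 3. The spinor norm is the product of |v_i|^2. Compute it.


Spinor norm N(V) = |v1|^2 * |v2|^2 * ... * |v3|^2
= 2 * 7 * 3
Running product: 2, 14, 42
N(V) = 42


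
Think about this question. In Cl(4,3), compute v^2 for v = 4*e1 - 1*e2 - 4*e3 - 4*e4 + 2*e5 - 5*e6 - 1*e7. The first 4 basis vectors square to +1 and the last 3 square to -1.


v^2 = sum of c_i^2 * e_i^2
Positive signature terms (e_i^2 = +1): 4^2 + (-1)^2 + (-4)^2 + (-4)^2 = 49
Negative signature terms (e_j^2 = -1): 2^2 + (-5)^2 + (-1)^2 = 30
v^2 = 49 - 30 = 19


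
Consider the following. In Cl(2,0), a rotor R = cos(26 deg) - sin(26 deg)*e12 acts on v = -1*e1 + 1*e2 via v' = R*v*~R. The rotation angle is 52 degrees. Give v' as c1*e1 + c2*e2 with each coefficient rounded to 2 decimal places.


Rotor R = cos(26deg) - sin(26deg)*e12
Rotation angle theta = 2 * 26 = 52 degrees
v' = R*v*~R rotates v by theta.
cos(52deg) = 0.6157, sin(52deg) = 0.7880
v'_1 = -1*cos(52deg) - 1*sin(52deg)
= -1*0.6157 - 1*0.7880
= -1.40
v'_2 = -1*sin(52deg) + 1*cos(52deg)
= -1*0.7880 + 1*0.6157
= -0.17
v' = -1.40*e1 - 0.17*e2


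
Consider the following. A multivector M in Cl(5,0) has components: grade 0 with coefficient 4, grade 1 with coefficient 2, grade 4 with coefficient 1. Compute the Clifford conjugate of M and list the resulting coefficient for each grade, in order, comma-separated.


Clifford conjugate sign for grade k: (-1)^(k(k+1)/2)
Grade 0: (-1)^(0*1/2) = (-1)^0 = 1, coeff 4 -> 4
Grade 1: (-1)^(1*2/2) = (-1)^1 = -1, coeff 2 -> -2
Grade 4: (-1)^(4*5/2) = (-1)^10 = 1, coeff 1 -> 1
Conjugated coefficients: 4, -2, 1


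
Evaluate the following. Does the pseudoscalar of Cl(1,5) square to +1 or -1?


The pseudoscalar I = e1...e_n (product of all n generators) of Cl(p,q) satisfies I^2 = (-1)^(q + n(n-1)/2).
p = 1, q = 5, n = p + q = 6
n(n-1)/2 = 6 * 5 / 2 = 15
Exponent = q + n(n-1)/2 = 5 + 15 = 20
I^2 = (-1)^20 = +1


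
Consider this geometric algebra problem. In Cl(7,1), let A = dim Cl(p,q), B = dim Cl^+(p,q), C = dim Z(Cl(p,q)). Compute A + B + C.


n = 7 + 1 = 8
Total dim = 2^8 = 256
Even subalgebra dim = 2^7 = 128
n is even, so center dim = 1
Sum = 256 + 128 + 1 = 385


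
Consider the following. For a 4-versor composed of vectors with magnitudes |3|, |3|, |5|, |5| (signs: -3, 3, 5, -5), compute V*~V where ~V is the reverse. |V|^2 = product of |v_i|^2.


Each vector v_i has |v_i|^2 = s_i^2
Squared scales: (-3)^2 = 9, 3^2 = 9, 5^2 = 25, (-5)^2 = 25
|V|^2 = 9 * 9 * 25 * 25
= 50625


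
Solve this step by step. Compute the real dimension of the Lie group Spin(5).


Spin(n) double-covers SO(n); both have Lie algebra so(n) of dimension n(n-1)/2.
n = 5
n(n-1) = 5 * 4 = 20
dim Spin(5) = 20/2 = 10


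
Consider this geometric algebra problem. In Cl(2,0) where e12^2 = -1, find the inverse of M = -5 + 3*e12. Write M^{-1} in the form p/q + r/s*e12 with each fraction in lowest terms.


M = -5 + 3*e12, where e12^2 = -1.
Since M commutes with its reverse ~M = a - b*e12, M * ~M = a^2 - b^2*e12^2 = a^2 + b^2.
So M^{-1} = ~M / (a^2 + b^2) = (a - b*e12)/(a^2 + b^2).
a^2 + b^2 = 25 + 9 = 34
Scalar part = -5/34 = -5/34
Bivector coeff = -3/34 = -3/34
M^{-1} = -5/34 - 3/34*e12


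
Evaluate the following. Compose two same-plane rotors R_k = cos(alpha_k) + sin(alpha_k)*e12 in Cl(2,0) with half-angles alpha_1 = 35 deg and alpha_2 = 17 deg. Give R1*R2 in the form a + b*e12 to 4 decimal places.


Same-plane rotors commute and their half-angles add:
R1*R2 = cos(a1 + a2) + sin(a1 + a2)*e12.
a1 + a2 = 35 + 17 = 52 deg
cos(52 deg) = 0.6157
sin(52 deg) = 0.7880
R1*R2 = 0.6157 + 0.7880*e12


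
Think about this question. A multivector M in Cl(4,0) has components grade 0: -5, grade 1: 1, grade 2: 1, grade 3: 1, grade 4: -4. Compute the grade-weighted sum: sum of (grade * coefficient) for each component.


Grade-weighted sum = sum of grade_k * coefficient_k
0*(-5) = 0
1*1 = 1
2*1 = 2
3*1 = 3
4*(-4) = -16
Total = 0 + 1 + 2 + 3 + (-16) = -10


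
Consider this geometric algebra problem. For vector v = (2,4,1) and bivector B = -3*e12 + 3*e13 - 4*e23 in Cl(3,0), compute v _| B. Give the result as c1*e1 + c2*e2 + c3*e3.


Left contraction v _| B = <vB>_1 (grade-1 part of the geometric product vB).
Using e1_|e12 = e2, e2_|e12 = -e1, e1_|e13 = e3, e3_|e13 = -e1, e2_|e23 = e3, e3_|e23 = -e2:
e1 coeff: -v2*b12 - v3*b13 = -(4)*(-3) - (1)*(3) = 9
e2 coeff: v1*b12 - v3*b23 = (2)*(-3) - (1)*(-4) = -2
e3 coeff: v1*b13 + v2*b23 = (2)*(3) + (4)*(-4) = -10
v _| B = 9*e1 - 2*e2 - 10*e3


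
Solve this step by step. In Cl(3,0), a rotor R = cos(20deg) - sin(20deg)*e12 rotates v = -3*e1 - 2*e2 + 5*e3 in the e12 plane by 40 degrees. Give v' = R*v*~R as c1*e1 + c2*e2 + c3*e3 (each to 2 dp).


Rotor R = cos(20deg) - sin(20deg)*e12
Rotation angle theta = 2 * 20 = 40 degrees in the e12 plane (e1 -> e2).
The component perpendicular to the plane (e3) is invariant: v'_3 = v3 = 5.00
cos(40deg) = 0.7660, sin(40deg) = 0.6428
v'_1 = v1*cos(theta) - v2*sin(theta) = -3*0.7660 - (-2)*0.6428 = -1.01
v'_2 = v1*sin(theta) + v2*cos(theta) = -3*0.6428 + (-2)*0.7660 = -3.46
v' = -1.01*e1 - 3.46*e2 + 5.00*e3


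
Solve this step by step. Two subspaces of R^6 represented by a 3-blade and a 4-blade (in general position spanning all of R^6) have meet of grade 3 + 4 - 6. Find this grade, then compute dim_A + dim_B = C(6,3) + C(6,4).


Meet grade = grade(A) + grade(B) - n
= 3 + 4 - 6 = 1
C(6,3) = 20
C(6,4) = 15
dim_A + dim_B = 20 + 15 = 35


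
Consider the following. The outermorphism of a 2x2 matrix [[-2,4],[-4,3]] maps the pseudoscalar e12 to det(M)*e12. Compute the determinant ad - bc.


The outermorphism of a linear map f sends e1^e2 to f(e1)^f(e2).
f(e1) = -2*e1 - 4*e2
f(e2) = 4*e1 + 3*e2
f(e1) ^ f(e2) = (-2*e1 - 4*e2) ^ (4*e1 + 3*e2)
= (-2)*3*e12 + (-4)*4*e21
= (-6 - (-16))*e12
= 10*e12
Coefficient = 10


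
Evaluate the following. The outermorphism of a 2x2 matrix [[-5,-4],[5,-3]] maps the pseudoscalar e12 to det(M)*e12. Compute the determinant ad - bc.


The outermorphism of a linear map f sends e1^e2 to f(e1)^f(e2).
f(e1) = -5*e1 + 5*e2
f(e2) = -4*e1 - 3*e2
f(e1) ^ f(e2) = (-5*e1 + 5*e2) ^ (-4*e1 - 3*e2)
= (-5)*(-3)*e12 + 5*(-4)*e21
= (15 - (-20))*e12
= 35*e12
Coefficient = 35


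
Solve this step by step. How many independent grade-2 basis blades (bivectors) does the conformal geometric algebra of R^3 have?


The conformal model of R^3 uses Cl(4,1) with m = 3 + 2 = 5 generators.
Number of grade-2 blades = C(m, 2) = C(5, 2)
= 5*4/2 = 10


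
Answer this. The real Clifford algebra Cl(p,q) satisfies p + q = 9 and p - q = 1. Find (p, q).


We need p + q = 9 and p - q = 1.
Adding: 2p = 9 + 1 = 10, so p = 5.
Then q = 9 - 5 = 4.
(p, q) = (5, 4)


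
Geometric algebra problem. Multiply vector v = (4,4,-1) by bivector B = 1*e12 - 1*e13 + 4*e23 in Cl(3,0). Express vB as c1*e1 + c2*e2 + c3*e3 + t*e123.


vB has grade-1 (vector) and grade-3 (trivector) parts: vB = (v _| B) + (v ^ B).
Vector part <vB>_1:
  e1: -v2*b12 - v3*b13 = -(4)*(1) - (-1)*(-1) = -5
  e2: v1*b12 - v3*b23 = (4)*(1) - (-1)*(4) = 8
  e3: v1*b13 + v2*b23 = (4)*(-1) + (4)*(4) = 12
Trivector part <vB>_3:
  e123: v1*b23 - v2*b13 + v3*b12 = (4)*(4) - (4)*(-1) + (-1)*(1) = 19
vB = -5*e1 + 8*e2 + 12*e3 + 19*e123


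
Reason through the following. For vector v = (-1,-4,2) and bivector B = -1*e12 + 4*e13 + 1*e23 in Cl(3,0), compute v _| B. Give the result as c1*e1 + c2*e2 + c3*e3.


Left contraction v _| B = <vB>_1 (grade-1 part of the geometric product vB).
Using e1_|e12 = e2, e2_|e12 = -e1, e1_|e13 = e3, e3_|e13 = -e1, e2_|e23 = e3, e3_|e23 = -e2:
e1 coeff: -v2*b12 - v3*b13 = -(-4)*(-1) - (2)*(4) = -12
e2 coeff: v1*b12 - v3*b23 = (-1)*(-1) - (2)*(1) = -1
e3 coeff: v1*b13 + v2*b23 = (-1)*(4) + (-4)*(1) = -8
v _| B = -12*e1 - 1*e2 - 8*e3


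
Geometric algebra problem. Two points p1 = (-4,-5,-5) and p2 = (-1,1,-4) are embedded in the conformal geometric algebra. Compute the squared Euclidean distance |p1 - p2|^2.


p1 - p2 = (-3, -6, -1)
|p1 - p2|^2 = (-3)^2 + (-6)^2 + (-1)^2
= 9 + 36 + 1
= 46


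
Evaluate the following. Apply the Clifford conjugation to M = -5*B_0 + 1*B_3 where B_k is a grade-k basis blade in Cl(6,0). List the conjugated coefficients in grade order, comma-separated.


Clifford conjugate sign for grade k: (-1)^(k(k+1)/2)
Grade 0: (-1)^(0*1/2) = (-1)^0 = 1, coeff -5 -> -5
Grade 3: (-1)^(3*4/2) = (-1)^6 = 1, coeff 1 -> 1
Conjugated coefficients: -5, 1


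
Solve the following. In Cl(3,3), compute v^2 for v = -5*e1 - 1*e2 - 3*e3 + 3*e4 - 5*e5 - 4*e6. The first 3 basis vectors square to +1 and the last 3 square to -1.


v^2 = sum of c_i^2 * e_i^2
Positive signature terms (e_i^2 = +1): (-5)^2 + (-1)^2 + (-3)^2 = 35
Negative signature terms (e_j^2 = -1): 3^2 + (-5)^2 + (-4)^2 = 50
v^2 = 35 - 50 = -15


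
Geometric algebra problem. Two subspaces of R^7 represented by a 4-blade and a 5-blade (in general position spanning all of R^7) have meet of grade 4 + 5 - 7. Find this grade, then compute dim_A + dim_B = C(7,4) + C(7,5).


Meet grade = grade(A) + grade(B) - n
= 4 + 5 - 7 = 2
C(7,4) = 35
C(7,5) = 21
dim_A + dim_B = 35 + 21 = 56


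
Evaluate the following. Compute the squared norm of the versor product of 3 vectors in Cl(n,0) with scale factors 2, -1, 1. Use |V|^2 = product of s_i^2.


Each vector v_i has |v_i|^2 = s_i^2
Squared scales: 2^2 = 4, (-1)^2 = 1, 1^2 = 1
|V|^2 = 4 * 1 * 1
= 4


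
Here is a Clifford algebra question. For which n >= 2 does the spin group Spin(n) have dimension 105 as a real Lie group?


dim Spin(n) = dim so(n) = n(n-1)/2.
Solve n(n-1)/2 = 105, i.e. n^2 - n - 210 = 0.
Discriminant = 1 + 8*105 = 841
n = (1 + sqrt(841))/2 = (1 + 29)/2 = 15


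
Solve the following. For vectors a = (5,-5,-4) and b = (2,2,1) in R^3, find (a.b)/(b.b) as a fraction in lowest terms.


Projection coefficient = (a . b) / (b . b)
a . b = 5*2 + (-5)*2 + (-4)*1
= 10 + (-10) + (-4) = -4
b . b = 2^2 + 2^2 + 1^2
= 4 + 4 + 1 = 9
Coefficient = -4/9
In lowest terms: -4/9


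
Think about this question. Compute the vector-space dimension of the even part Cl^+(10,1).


Even subalgebra dimension = 2^(n-1)
n = 10 + 1 = 11
2^(11 - 1) = 2^10 = 1024
Verification: sum of C(11,k) for even k = 1 + 55 + 330 + 462 + 165 + 11 = 1024
Result = 1024


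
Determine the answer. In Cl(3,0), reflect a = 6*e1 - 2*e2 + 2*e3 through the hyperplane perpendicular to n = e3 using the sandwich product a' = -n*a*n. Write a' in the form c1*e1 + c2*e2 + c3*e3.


Reflection formula: a' = -n*a*n, with n = e3 (unit vector, n^2 = 1).
For reflection through hyperplane perp to e3:
The component along e3 flips sign, others stay.
a = (6, -2, 2)
a' = (6, -2, -2)
a' = 6*e1 - 2*e2 - 2*e3
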